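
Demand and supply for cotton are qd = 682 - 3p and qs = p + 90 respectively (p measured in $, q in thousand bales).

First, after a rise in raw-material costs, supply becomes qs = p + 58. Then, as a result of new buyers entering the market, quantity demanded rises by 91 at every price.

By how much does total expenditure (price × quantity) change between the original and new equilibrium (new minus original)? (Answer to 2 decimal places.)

+7095.06

Before the shock: 682 - 3p = p + 90 ⇒ 592 = 4p ⇒ p = 148, q = 238.
The shock moves the curves to qd = 773 - 3p and qs = p + 58.
Equate the new curves: 773 - 3p = p + 58, giving 715 = 4p, p = 178.75, q = 236.75.
Expenditure moves from 148×238 = 35224 to 178.75×236.75 = 42319.0625; change = +7095.06.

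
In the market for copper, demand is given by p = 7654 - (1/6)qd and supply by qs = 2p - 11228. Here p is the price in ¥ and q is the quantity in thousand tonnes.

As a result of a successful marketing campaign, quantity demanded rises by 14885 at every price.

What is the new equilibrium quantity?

Initially, 45924 - 6p = 2p - 11228, so 57152 = 8p and p = 7144, q = 3060.
With the change applied: demand qd = 60809 - 6p, supply qs = 2p - 11228.
Clearing the new market: 60809 - 6p = 2p - 11228, so p = 9004.625 and q = 6781.25.

6781.25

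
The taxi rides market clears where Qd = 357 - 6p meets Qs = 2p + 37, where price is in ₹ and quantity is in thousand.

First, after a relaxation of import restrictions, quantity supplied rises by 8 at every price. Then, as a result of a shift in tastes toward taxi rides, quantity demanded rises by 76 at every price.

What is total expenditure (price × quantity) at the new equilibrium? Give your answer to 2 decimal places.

Initially, 357 - 6p = 2p + 37, so 320 = 8p and p = 40, Q = 117.
The new curves are Qd = 433 - 6p (demand) and Qs = 2p + 45 (supply).
Setting them equal: 433 - 6p = 2p + 45 → 388 = 8p, so p = 48.5 and Q = 142.
New expenditure = 48.5 × 142 = 6887.00.

6887.00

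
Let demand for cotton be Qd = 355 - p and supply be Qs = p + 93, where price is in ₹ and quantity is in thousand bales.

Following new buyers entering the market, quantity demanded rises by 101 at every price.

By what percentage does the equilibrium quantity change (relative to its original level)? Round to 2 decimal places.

Before the shock: 355 - p = p + 93 ⇒ 262 = 2p ⇒ p = 131, Q = 224.
With the change applied: demand Qd = 456 - p, supply Qs = p + 93.
Clearing the new market: 456 - p = p + 93, so p = 181.5 and Q = 274.5.
%ΔQ = (274.5 − 224) / 224 × 100 = +22.54%.

+22.54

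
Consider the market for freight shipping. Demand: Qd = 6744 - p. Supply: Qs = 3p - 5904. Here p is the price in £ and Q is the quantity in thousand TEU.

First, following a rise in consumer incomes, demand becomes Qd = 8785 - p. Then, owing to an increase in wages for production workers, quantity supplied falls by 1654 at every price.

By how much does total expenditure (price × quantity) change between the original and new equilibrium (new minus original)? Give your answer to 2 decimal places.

+7873676.69

Before the shock: 6744 - p = 3p - 5904 ⇒ 12648 = 4p ⇒ p = 3162, Q = 3582.
With the change applied: demand Qd = 8785 - p, supply Qs = 3p - 7558.
Setting them equal: 8785 - p = 3p - 7558 → 16343 = 4p, so p = 4085.75 and Q = 4699.25.
Expenditure moves from 3162×3582 = 11326284 to 4085.75×4699.25 = 19199960.6875; change = +7873676.69.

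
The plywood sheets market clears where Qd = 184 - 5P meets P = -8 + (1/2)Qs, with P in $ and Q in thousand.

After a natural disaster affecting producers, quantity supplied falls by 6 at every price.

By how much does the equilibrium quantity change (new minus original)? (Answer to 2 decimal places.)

-4.29

Original equilibrium: 184 - 5P = 2P + 16 gives 168 = 7P, so P = 24 and Q = 64.
The new curves are Qd = 184 - 5P (demand) and Qs = 2P + 10 (supply).
Clearing the new market: 184 - 5P = 2P + 10, so P = 174/7 ≈ 24.8571 and Q = 418/7 ≈ 59.7143.
ΔQ = 59.7143 − 64 = -4.29.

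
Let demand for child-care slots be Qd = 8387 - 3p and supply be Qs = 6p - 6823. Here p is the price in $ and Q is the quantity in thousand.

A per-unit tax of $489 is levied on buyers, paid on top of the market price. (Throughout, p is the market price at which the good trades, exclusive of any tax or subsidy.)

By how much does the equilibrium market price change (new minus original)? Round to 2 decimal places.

-163.00

Original equilibrium: 8387 - 3p = 6p - 6823 gives 15210 = 9p, so p = 1690 and Q = 3317.
Since buyers pay the price plus the tax, the effective demand curve becomes Qd = 6920 - 3p.
Clearing the new market: 6920 - 3p = 6p - 6823, so p = 1527 and Q = 2339.
Δp = 1527 − 1690 = -163.00.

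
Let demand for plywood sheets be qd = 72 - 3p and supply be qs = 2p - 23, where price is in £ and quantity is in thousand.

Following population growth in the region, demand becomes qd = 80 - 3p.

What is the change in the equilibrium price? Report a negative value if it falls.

+1.6

Solve the original market: 72 - 3p = 2p - 23, hence p = 19 and q = 15.
With the change applied: demand qd = 80 - 3p, supply qs = 2p - 23.
Setting them equal: 80 - 3p = 2p - 23 → 103 = 5p, so p = 20.6 and q = 18.2.
Δp = 20.6 − 19 = +1.6.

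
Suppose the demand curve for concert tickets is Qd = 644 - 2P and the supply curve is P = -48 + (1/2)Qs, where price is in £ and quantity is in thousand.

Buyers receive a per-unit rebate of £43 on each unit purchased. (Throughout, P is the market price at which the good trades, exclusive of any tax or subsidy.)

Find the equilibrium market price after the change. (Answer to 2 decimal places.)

Original equilibrium: 644 - 2P = 2P + 96 gives 548 = 4P, so P = 137 and Q = 370.
Since buyers' out-of-pocket price is the market price minus the rebate, the effective demand curve becomes Qd = 730 - 2P.
Setting them equal: 730 - 2P = 2P + 96 → 634 = 4P, so P = 158.5 and Q = 413.

158.50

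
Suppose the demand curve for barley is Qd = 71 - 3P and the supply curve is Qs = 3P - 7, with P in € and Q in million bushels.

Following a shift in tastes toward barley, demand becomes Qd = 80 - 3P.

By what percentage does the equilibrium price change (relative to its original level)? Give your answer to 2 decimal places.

+11.54

Initially, 71 - 3P = 3P - 7, so 78 = 6P and P = 13, Q = 32.
After the shift, demand is Qd = 80 - 3P and supply is Qs = 3P - 7.
Equate the new curves: 80 - 3P = 3P - 7, giving 87 = 6P, P = 14.5, Q = 36.5.
%ΔP = (14.5 − 13) / 13 × 100 = +11.54%.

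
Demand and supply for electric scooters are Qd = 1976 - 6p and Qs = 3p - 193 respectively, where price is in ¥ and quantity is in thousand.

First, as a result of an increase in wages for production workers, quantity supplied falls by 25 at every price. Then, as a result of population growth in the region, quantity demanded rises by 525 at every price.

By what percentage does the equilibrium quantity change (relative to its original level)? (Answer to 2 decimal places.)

Original equilibrium: 1976 - 6p = 3p - 193 gives 2169 = 9p, so p = 241 and Q = 530.
The shock moves the curves to Qd = 2501 - 6p and Qs = 3p - 218.
Setting them equal: 2501 - 6p = 3p - 218 → 2719 = 9p, so p = 2719/9 ≈ 302.1111 and Q = 2065/3 ≈ 688.3333.
%ΔQ = (688.3333 − 530) / 530 × 100 = +29.87%.

+29.87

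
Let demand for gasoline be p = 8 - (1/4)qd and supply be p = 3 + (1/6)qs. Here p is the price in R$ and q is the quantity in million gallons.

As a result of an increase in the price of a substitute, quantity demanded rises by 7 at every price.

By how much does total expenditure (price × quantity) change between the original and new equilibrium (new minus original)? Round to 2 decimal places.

Solve the original market: 32 - 4p = 6p - 18, hence p = 5 and q = 12.
The new curves are qd = 39 - 4p (demand) and qs = 6p - 18 (supply).
Equate the new curves: 39 - 4p = 6p - 18, giving 57 = 10p, p = 5.7, q = 16.2.
Expenditure moves from 5×12 = 60 to 5.7×16.2 = 92.34; change = +32.34.

+32.34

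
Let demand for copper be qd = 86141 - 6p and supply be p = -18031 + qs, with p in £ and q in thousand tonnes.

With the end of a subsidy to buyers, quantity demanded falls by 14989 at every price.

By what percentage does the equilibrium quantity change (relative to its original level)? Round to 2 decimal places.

-7.71

Original equilibrium: 86141 - 6p = p + 18031 gives 68110 = 7p, so p = 9730 and q = 27761.
After the shift, demand is qd = 71152 - 6p and supply is qs = p + 18031.
Setting them equal: 71152 - 6p = p + 18031 → 53121 = 7p, so p = 53121/7 ≈ 7588.7143 and q = 179338/7 ≈ 25619.7143.
%Δq = (25619.7143 − 27761) / 27761 × 100 = -7.71%.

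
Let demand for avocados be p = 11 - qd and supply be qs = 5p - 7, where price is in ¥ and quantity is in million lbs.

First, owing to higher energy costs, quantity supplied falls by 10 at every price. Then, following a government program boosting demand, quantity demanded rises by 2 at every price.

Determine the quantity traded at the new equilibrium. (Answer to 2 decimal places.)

Initially, 11 - p = 5p - 7, so 18 = 6p and p = 3, q = 8.
With the change applied: demand qd = 13 - p, supply qs = 5p - 17.
Equate the new curves: 13 - p = 5p - 17, giving 30 = 6p, p = 5, q = 8.

8.00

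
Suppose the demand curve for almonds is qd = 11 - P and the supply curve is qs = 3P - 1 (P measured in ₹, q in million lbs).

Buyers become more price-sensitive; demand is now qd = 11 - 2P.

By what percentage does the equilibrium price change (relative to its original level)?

-20

Initially, 11 - P = 3P - 1, so 12 = 4P and P = 3, q = 8.
After the shift, demand is qd = 11 - 2P and supply is qs = 3P - 1.
Clearing the new market: 11 - 2P = 3P - 1, so P = 2.4 and q = 6.2.
%ΔP = (2.4 − 3) / 3 × 100 = -20%.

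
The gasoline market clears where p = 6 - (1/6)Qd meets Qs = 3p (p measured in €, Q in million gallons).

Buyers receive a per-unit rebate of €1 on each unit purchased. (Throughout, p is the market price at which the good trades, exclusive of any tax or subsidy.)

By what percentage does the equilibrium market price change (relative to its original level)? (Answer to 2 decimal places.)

Before the shock: 36 - 6p = 3p ⇒ 36 = 9p ⇒ p = 4, Q = 12.
Since buyers' out-of-pocket price is the market price minus the rebate, the effective demand curve becomes Qd = 42 - 6p.
New equilibrium: 42 - 6p = 3p ⇒ 42 = 9p ⇒ p = 14/3 ≈ 4.6667, Q = 14.
%Δp = (4.6667 − 4) / 4 × 100 = +16.67%.

+16.67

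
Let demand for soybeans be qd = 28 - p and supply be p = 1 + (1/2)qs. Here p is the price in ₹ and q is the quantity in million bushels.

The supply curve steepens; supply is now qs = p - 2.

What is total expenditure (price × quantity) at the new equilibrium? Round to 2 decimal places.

Original equilibrium: 28 - p = 2p - 2 gives 30 = 3p, so p = 10 and q = 18.
The new curves are qd = 28 - p (demand) and qs = p - 2 (supply).
New equilibrium: 28 - p = p - 2 ⇒ 30 = 2p ⇒ p = 15, q = 13.
New expenditure = 15 × 13 = 195.00.

195.00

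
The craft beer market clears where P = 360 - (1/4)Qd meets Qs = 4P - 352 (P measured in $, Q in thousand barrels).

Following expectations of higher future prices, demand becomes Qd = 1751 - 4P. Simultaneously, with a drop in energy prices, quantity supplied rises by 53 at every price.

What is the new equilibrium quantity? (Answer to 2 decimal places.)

726.00

Solve the original market: 1440 - 4P = 4P - 352, hence P = 224 and Q = 544.
The new curves are Qd = 1751 - 4P (demand) and Qs = 4P - 299 (supply).
Clearing the new market: 1751 - 4P = 4P - 299, so P = 256.25 and Q = 726.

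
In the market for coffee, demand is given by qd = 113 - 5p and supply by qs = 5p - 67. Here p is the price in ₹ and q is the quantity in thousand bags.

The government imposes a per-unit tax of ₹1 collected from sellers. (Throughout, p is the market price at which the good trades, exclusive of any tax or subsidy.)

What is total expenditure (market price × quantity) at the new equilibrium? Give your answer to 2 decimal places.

379.25

Initially, 113 - 5p = 5p - 67, so 180 = 10p and p = 18, q = 23.
Since sellers keep the price net of the tax, the effective supply curve becomes qs = 5p - 72.
Clearing the new market: 113 - 5p = 5p - 72, so p = 18.5 and q = 20.5.
New expenditure = 18.5 × 20.5 = 379.25.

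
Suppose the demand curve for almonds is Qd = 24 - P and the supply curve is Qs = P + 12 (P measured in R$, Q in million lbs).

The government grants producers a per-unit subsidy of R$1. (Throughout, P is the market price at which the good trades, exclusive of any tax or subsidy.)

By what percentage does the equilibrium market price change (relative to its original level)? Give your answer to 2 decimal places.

-8.33

Solve the original market: 24 - P = P + 12, hence P = 6 and Q = 18.
Since sellers receive the price plus the subsidy, the effective supply curve becomes Qs = P + 13.
Setting them equal: 24 - P = P + 13 → 11 = 2P, so P = 5.5 and Q = 18.5.
%ΔP = (5.5 − 6) / 6 × 100 = -8.33%.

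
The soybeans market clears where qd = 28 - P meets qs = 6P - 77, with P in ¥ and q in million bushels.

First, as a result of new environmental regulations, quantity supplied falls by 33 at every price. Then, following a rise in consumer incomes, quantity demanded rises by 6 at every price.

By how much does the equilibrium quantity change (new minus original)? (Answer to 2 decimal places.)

+0.43

Before the shock: 28 - P = 6P - 77 ⇒ 105 = 7P ⇒ P = 15, q = 13.
After the shift, demand is qd = 34 - P and supply is qs = 6P - 110.
Equate the new curves: 34 - P = 6P - 110, giving 144 = 7P, P = 144/7 ≈ 20.5714, q = 94/7 ≈ 13.4286.
Δq = 13.4286 − 13 = +0.43.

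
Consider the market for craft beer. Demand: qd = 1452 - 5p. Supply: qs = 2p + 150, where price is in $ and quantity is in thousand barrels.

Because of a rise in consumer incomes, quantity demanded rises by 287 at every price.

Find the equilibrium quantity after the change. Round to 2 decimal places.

Solve the original market: 1452 - 5p = 2p + 150, hence p = 186 and q = 522.
After the shift, demand is qd = 1739 - 5p and supply is qs = 2p + 150.
Setting them equal: 1739 - 5p = 2p + 150 → 1589 = 7p, so p = 227 and q = 604.

604.00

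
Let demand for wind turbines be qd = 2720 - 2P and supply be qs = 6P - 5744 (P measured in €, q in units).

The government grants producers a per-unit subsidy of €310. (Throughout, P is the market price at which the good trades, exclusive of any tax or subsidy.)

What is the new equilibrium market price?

Initially, 2720 - 2P = 6P - 5744, so 8464 = 8P and P = 1058, q = 604.
Since sellers receive the price plus the subsidy, the effective supply curve becomes qs = 6P - 3884.
New equilibrium: 2720 - 2P = 6P - 3884 ⇒ 6604 = 8P ⇒ P = 825.5, q = 1069.

825.5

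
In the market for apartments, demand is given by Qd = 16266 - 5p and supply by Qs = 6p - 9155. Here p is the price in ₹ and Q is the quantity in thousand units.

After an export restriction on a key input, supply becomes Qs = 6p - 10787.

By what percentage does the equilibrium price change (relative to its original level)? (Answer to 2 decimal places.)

+6.42

Before the shock: 16266 - 5p = 6p - 9155 ⇒ 25421 = 11p ⇒ p = 2311, Q = 4711.
After the shift, demand is Qd = 16266 - 5p and supply is Qs = 6p - 10787.
Clearing the new market: 16266 - 5p = 6p - 10787, so p = 27053/11 ≈ 2459.3636 and Q = 43661/11 ≈ 3969.1818.
%Δp = (2459.3636 − 2311) / 2311 × 100 = +6.42%.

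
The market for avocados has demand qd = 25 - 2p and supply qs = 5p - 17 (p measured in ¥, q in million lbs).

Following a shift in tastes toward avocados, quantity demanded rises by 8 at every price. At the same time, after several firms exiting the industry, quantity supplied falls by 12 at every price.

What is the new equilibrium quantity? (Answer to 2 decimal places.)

15.29

Before the shock: 25 - 2p = 5p - 17 ⇒ 42 = 7p ⇒ p = 6, q = 13.
The shock moves the curves to qd = 33 - 2p and qs = 5p - 29.
Clearing the new market: 33 - 2p = 5p - 29, so p = 62/7 ≈ 8.8571 and q = 107/7 ≈ 15.2857.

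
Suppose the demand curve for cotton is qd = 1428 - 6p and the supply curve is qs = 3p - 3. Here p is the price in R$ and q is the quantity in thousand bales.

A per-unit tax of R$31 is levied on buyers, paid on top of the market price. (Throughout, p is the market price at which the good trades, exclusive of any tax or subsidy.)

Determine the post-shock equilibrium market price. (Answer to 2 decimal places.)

Initially, 1428 - 6p = 3p - 3, so 1431 = 9p and p = 159, q = 474.
Since buyers pay the price plus the tax, the effective demand curve becomes qd = 1242 - 6p.
New equilibrium: 1242 - 6p = 3p - 3 ⇒ 1245 = 9p ⇒ p = 415/3 ≈ 138.3333, q = 412.

138.33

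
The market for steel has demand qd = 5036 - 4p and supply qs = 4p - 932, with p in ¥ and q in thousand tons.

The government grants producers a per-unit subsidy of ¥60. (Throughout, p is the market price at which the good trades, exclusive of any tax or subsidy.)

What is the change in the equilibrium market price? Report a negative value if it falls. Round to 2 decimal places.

Before the shock: 5036 - 4p = 4p - 932 ⇒ 5968 = 8p ⇒ p = 746, q = 2052.
Since sellers receive the price plus the subsidy, the effective supply curve becomes qs = 4p - 692.
New equilibrium: 5036 - 4p = 4p - 692 ⇒ 5728 = 8p ⇒ p = 716, q = 2172.
Δp = 716 − 746 = -30.00.

-30.00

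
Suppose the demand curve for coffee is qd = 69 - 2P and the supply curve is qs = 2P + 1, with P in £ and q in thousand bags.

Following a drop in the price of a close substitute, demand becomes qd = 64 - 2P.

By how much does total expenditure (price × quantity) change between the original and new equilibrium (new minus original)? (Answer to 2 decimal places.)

Initially, 69 - 2P = 2P + 1, so 68 = 4P and P = 17, q = 35.
After the shift, demand is qd = 64 - 2P and supply is qs = 2P + 1.
Equate the new curves: 64 - 2P = 2P + 1, giving 63 = 4P, P = 15.75, q = 32.5.
Expenditure moves from 17×35 = 595 to 15.75×32.5 = 511.875; change = -83.13.

-83.13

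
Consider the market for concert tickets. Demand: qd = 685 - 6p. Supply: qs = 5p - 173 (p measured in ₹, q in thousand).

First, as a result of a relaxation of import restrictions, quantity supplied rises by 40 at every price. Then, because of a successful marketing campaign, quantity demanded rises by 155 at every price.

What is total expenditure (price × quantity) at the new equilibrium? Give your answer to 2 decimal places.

Before the shock: 685 - 6p = 5p - 173 ⇒ 858 = 11p ⇒ p = 78, q = 217.
After the shift, demand is qd = 840 - 6p and supply is qs = 5p - 133.
Setting them equal: 840 - 6p = 5p - 133 → 973 = 11p, so p = 973/11 ≈ 88.4545 and q = 3402/11 ≈ 309.2727.
New expenditure = 88.4545 × 309.2727 = 27356.58.

27356.58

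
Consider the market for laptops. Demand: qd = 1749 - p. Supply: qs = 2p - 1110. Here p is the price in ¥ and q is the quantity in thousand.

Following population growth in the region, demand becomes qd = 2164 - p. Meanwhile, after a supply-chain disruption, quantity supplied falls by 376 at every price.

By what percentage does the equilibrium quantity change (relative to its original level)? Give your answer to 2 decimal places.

Initially, 1749 - p = 2p - 1110, so 2859 = 3p and p = 953, q = 796.
The shock moves the curves to qd = 2164 - p and qs = 2p - 1486.
Clearing the new market: 2164 - p = 2p - 1486, so p = 3650/3 ≈ 1216.6667 and q = 2842/3 ≈ 947.3333.
%Δq = (947.3333 − 796) / 796 × 100 = +19.01%.

+19.01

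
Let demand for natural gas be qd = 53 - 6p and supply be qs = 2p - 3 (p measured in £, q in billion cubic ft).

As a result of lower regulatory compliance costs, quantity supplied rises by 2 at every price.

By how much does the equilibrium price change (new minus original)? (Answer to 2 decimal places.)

Initially, 53 - 6p = 2p - 3, so 56 = 8p and p = 7, q = 11.
With the change applied: demand qd = 53 - 6p, supply qs = 2p - 1.
Setting them equal: 53 - 6p = 2p - 1 → 54 = 8p, so p = 6.75 and q = 12.5.
Δp = 6.75 − 7 = -0.25.

-0.25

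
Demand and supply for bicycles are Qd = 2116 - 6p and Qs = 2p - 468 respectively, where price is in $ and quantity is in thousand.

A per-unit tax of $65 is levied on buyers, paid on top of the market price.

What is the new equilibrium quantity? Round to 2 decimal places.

80.50

Original equilibrium: 2116 - 6p = 2p - 468 gives 2584 = 8p, so p = 323 and Q = 178.
Since buyers pay the price plus the tax, the effective demand curve becomes Qd = 1726 - 6p.
Clearing the new market: 1726 - 6p = 2p - 468, so p = 274.25 and Q = 80.5.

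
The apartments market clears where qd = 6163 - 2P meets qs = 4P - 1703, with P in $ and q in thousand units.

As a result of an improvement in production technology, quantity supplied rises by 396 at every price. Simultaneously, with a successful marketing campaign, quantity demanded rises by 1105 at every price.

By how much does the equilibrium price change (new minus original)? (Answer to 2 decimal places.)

Initially, 6163 - 2P = 4P - 1703, so 7866 = 6P and P = 1311, q = 3541.
After the shift, demand is qd = 7268 - 2P and supply is qs = 4P - 1307.
Setting them equal: 7268 - 2P = 4P - 1307 → 8575 = 6P, so P = 8575/6 ≈ 1429.1667 and q = 13229/3 ≈ 4409.6667.
ΔP = 1429.1667 − 1311 = +118.17.

+118.17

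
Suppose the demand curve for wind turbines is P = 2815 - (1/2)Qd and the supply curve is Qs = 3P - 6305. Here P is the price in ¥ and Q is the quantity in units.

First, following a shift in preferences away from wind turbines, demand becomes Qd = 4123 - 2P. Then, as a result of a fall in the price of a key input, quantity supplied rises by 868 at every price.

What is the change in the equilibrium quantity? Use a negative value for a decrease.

Solve the original market: 5630 - 2P = 3P - 6305, hence P = 2387 and Q = 856.
With the change applied: demand Qd = 4123 - 2P, supply Qs = 3P - 5437.
New equilibrium: 4123 - 2P = 3P - 5437 ⇒ 9560 = 5P ⇒ P = 1912, Q = 299.
ΔQ = 299 − 856 = -557.

-557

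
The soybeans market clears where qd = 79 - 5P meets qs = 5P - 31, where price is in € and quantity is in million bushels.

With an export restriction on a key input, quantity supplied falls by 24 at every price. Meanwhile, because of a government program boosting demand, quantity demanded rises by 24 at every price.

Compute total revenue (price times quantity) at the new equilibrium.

Initially, 79 - 5P = 5P - 31, so 110 = 10P and P = 11, q = 24.
The shock moves the curves to qd = 103 - 5P and qs = 5P - 55.
Setting them equal: 103 - 5P = 5P - 55 → 158 = 10P, so P = 15.8 and q = 24.
New expenditure = 15.8 × 24 = 379.2.

379.2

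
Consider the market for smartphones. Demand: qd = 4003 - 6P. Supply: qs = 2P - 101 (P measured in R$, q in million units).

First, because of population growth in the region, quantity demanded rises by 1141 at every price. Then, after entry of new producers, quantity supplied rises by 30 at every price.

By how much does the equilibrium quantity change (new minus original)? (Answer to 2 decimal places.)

Before the shock: 4003 - 6P = 2P - 101 ⇒ 4104 = 8P ⇒ P = 513, q = 925.
The new curves are qd = 5144 - 6P (demand) and qs = 2P - 71 (supply).
Setting them equal: 5144 - 6P = 2P - 71 → 5215 = 8P, so P = 651.875 and q = 1232.75.
Δq = 1232.75 − 925 = +307.75.

+307.75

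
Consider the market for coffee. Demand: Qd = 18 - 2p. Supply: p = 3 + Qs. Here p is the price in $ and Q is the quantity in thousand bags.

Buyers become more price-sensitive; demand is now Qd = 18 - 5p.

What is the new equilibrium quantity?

Before the shock: 18 - 2p = p - 3 ⇒ 21 = 3p ⇒ p = 7, Q = 4.
After the shift, demand is Qd = 18 - 5p and supply is Qs = p - 3.
New equilibrium: 18 - 5p = p - 3 ⇒ 21 = 6p ⇒ p = 3.5, Q = 0.5.

0.5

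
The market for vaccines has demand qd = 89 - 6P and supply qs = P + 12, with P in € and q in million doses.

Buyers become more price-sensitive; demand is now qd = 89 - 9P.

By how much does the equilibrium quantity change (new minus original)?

Before the shock: 89 - 6P = P + 12 ⇒ 77 = 7P ⇒ P = 11, q = 23.
With the change applied: demand qd = 89 - 9P, supply qs = P + 12.
Clearing the new market: 89 - 9P = P + 12, so P = 7.7 and q = 19.7.
Δq = 19.7 − 23 = -3.3.

-3.3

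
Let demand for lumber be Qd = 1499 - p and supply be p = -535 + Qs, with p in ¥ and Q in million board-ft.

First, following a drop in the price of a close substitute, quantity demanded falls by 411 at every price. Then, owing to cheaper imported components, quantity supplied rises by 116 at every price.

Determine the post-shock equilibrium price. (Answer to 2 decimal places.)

218.50

Initially, 1499 - p = p + 535, so 964 = 2p and p = 482, Q = 1017.
With the change applied: demand Qd = 1088 - p, supply Qs = p + 651.
New equilibrium: 1088 - p = p + 651 ⇒ 437 = 2p ⇒ p = 218.5, Q = 869.5.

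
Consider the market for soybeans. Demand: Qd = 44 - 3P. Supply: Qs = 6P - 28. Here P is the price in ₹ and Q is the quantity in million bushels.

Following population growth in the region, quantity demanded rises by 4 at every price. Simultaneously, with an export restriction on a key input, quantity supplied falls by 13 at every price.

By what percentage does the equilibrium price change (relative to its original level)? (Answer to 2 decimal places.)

+23.61

Solve the original market: 44 - 3P = 6P - 28, hence P = 8 and Q = 20.
The new curves are Qd = 48 - 3P (demand) and Qs = 6P - 41 (supply).
Clearing the new market: 48 - 3P = 6P - 41, so P = 89/9 ≈ 9.8889 and Q = 55/3 ≈ 18.3333.
%ΔP = (9.8889 − 8) / 8 × 100 = +23.61%.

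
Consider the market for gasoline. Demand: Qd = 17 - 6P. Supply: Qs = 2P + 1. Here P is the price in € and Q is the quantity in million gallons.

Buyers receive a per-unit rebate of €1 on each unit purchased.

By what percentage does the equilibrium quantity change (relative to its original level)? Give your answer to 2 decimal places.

+30.00

Original equilibrium: 17 - 6P = 2P + 1 gives 16 = 8P, so P = 2 and Q = 5.
Since buyers' out-of-pocket price is the market price minus the rebate, the effective demand curve becomes Qd = 23 - 6P.
Equate the new curves: 23 - 6P = 2P + 1, giving 22 = 8P, P = 2.75, Q = 6.5.
%ΔQ = (6.5 − 5) / 5 × 100 = +30.00%.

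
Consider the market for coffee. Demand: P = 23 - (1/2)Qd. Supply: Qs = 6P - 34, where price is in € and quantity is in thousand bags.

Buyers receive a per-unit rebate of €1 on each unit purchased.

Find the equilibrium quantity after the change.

27.5

Initially, 46 - 2P = 6P - 34, so 80 = 8P and P = 10, Q = 26.
Since buyers' out-of-pocket price is the market price minus the rebate, the effective demand curve becomes Qd = 48 - 2P.
Setting them equal: 48 - 2P = 6P - 34 → 82 = 8P, so P = 10.25 and Q = 27.5.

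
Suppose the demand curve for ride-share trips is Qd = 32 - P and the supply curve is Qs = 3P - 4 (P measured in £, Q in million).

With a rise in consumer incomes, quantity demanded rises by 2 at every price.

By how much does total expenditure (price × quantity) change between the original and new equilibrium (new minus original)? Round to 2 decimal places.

+25.75

Initially, 32 - P = 3P - 4, so 36 = 4P and P = 9, Q = 23.
The new curves are Qd = 34 - P (demand) and Qs = 3P - 4 (supply).
Clearing the new market: 34 - P = 3P - 4, so P = 9.5 and Q = 24.5.
Expenditure moves from 9×23 = 207 to 9.5×24.5 = 232.75; change = +25.75.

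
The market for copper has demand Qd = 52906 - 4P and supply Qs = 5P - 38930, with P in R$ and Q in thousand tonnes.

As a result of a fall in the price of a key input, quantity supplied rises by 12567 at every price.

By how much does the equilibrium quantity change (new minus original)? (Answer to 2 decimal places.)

Solve the original market: 52906 - 4P = 5P - 38930, hence P = 10204 and Q = 12090.
The shock moves the curves to Qd = 52906 - 4P and Qs = 5P - 26363.
New equilibrium: 52906 - 4P = 5P - 26363 ⇒ 79269 = 9P ⇒ P = 26423/3 ≈ 8807.6667, Q = 53026/3 ≈ 17675.3333.
ΔQ = 17675.3333 − 12090 = +5585.33.

+5585.33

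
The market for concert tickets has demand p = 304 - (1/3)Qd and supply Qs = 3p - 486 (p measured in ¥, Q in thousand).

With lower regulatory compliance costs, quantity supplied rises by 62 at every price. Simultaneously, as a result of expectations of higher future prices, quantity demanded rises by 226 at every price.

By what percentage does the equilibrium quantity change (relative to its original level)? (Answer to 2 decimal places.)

Initially, 912 - 3p = 3p - 486, so 1398 = 6p and p = 233, Q = 213.
The new curves are Qd = 1138 - 3p (demand) and Qs = 3p - 424 (supply).
Setting them equal: 1138 - 3p = 3p - 424 → 1562 = 6p, so p = 781/3 ≈ 260.3333 and Q = 357.
%ΔQ = (357 − 213) / 213 × 100 = +67.61%.

+67.61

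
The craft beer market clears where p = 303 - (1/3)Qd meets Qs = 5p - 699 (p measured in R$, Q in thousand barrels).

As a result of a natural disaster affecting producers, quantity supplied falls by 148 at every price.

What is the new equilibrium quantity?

250.5

Before the shock: 909 - 3p = 5p - 699 ⇒ 1608 = 8p ⇒ p = 201, Q = 306.
With the change applied: demand Qd = 909 - 3p, supply Qs = 5p - 847.
Equate the new curves: 909 - 3p = 5p - 847, giving 1756 = 8p, p = 219.5, Q = 250.5.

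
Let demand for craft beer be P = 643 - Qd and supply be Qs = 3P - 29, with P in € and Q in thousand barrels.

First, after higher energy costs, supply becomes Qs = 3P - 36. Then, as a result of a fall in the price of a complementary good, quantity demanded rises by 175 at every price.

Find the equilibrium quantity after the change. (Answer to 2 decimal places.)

604.50

Initially, 643 - P = 3P - 29, so 672 = 4P and P = 168, Q = 475.
The shock moves the curves to Qd = 818 - P and Qs = 3P - 36.
New equilibrium: 818 - P = 3P - 36 ⇒ 854 = 4P ⇒ P = 213.5, Q = 604.5.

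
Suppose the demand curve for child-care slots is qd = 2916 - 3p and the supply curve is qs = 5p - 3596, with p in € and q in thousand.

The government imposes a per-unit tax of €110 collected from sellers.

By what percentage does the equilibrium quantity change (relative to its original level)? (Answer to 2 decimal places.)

Original equilibrium: 2916 - 3p = 5p - 3596 gives 6512 = 8p, so p = 814 and q = 474.
Since sellers keep the price net of the tax, the effective supply curve becomes qs = 5p - 4146.
Clearing the new market: 2916 - 3p = 5p - 4146, so p = 882.75 and q = 267.75.
%Δq = (267.75 − 474) / 474 × 100 = -43.51%.

-43.51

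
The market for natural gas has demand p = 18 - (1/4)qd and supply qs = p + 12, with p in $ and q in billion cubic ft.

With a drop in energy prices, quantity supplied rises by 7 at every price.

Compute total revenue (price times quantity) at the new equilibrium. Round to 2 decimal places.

313.76

Solve the original market: 72 - 4p = p + 12, hence p = 12 and q = 24.
After the shift, demand is qd = 72 - 4p and supply is qs = p + 19.
Clearing the new market: 72 - 4p = p + 19, so p = 10.6 and q = 29.6.
New expenditure = 10.6 × 29.6 = 313.76.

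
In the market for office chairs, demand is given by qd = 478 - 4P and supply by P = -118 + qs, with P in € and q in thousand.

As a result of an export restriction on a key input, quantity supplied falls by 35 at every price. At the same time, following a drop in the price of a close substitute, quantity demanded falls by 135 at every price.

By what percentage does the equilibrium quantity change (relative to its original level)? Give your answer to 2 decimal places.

-28.95

Initially, 478 - 4P = P + 118, so 360 = 5P and P = 72, q = 190.
After the shift, demand is qd = 343 - 4P and supply is qs = P + 83.
New equilibrium: 343 - 4P = P + 83 ⇒ 260 = 5P ⇒ P = 52, q = 135.
%Δq = (135 − 190) / 190 × 100 = -28.95%.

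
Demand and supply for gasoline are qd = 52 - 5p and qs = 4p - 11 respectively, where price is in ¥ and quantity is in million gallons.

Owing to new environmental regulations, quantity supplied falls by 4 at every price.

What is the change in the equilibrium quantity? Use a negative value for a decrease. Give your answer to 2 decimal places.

Original equilibrium: 52 - 5p = 4p - 11 gives 63 = 9p, so p = 7 and q = 17.
With the change applied: demand qd = 52 - 5p, supply qs = 4p - 15.
Clearing the new market: 52 - 5p = 4p - 15, so p = 67/9 ≈ 7.4444 and q = 133/9 ≈ 14.7778.
Δq = 14.7778 − 17 = -2.22.

-2.22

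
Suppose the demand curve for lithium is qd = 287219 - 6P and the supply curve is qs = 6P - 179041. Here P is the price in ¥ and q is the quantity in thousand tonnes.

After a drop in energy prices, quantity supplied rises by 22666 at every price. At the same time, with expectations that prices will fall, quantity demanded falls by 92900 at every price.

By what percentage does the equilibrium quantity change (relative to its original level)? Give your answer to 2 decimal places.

-64.92

Initially, 287219 - 6P = 6P - 179041, so 466260 = 12P and P = 38855, q = 54089.
With the change applied: demand qd = 194319 - 6P, supply qs = 6P - 156375.
Clearing the new market: 194319 - 6P = 6P - 156375, so P = 29224.5 and q = 18972.
%Δq = (18972 − 54089) / 54089 × 100 = -64.92%.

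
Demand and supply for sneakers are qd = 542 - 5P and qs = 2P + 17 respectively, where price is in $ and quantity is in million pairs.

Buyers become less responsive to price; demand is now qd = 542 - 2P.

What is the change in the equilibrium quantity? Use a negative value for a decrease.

+112.5

Before the shock: 542 - 5P = 2P + 17 ⇒ 525 = 7P ⇒ P = 75, q = 167.
With the change applied: demand qd = 542 - 2P, supply qs = 2P + 17.
Setting them equal: 542 - 2P = 2P + 17 → 525 = 4P, so P = 131.25 and q = 279.5.
Δq = 279.5 − 167 = +112.5.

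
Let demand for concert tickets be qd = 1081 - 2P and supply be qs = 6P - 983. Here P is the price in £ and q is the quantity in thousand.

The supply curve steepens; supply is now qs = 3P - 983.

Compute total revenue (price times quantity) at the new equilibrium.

105429.12

Initially, 1081 - 2P = 6P - 983, so 2064 = 8P and P = 258, q = 565.
With the change applied: demand qd = 1081 - 2P, supply qs = 3P - 983.
Clearing the new market: 1081 - 2P = 3P - 983, so P = 412.8 and q = 255.4.
New expenditure = 412.8 × 255.4 = 105429.12.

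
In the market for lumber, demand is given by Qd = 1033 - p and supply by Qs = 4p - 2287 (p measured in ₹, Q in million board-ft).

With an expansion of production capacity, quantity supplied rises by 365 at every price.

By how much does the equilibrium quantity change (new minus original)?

+73

Solve the original market: 1033 - p = 4p - 2287, hence p = 664 and Q = 369.
With the change applied: demand Qd = 1033 - p, supply Qs = 4p - 1922.
New equilibrium: 1033 - p = 4p - 1922 ⇒ 2955 = 5p ⇒ p = 591, Q = 442.
ΔQ = 442 − 369 = +73.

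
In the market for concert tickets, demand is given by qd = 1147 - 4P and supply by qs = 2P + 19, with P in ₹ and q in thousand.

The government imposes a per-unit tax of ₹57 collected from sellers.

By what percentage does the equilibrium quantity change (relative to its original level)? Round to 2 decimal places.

-19.24

Initially, 1147 - 4P = 2P + 19, so 1128 = 6P and P = 188, q = 395.
Since sellers keep the price net of the tax, the effective supply curve becomes qs = 2P - 95.
Clearing the new market: 1147 - 4P = 2P - 95, so P = 207 and q = 319.
%Δq = (319 − 395) / 395 × 100 = -19.24%.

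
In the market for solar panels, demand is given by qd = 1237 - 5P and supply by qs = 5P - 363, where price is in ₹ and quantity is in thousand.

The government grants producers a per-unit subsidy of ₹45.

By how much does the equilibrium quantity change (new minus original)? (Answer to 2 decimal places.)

+112.50

Initially, 1237 - 5P = 5P - 363, so 1600 = 10P and P = 160, q = 437.
Since sellers receive the price plus the subsidy, the effective supply curve becomes qs = 5P - 138.
Setting them equal: 1237 - 5P = 5P - 138 → 1375 = 10P, so P = 137.5 and q = 549.5.
Δq = 549.5 − 437 = +112.50.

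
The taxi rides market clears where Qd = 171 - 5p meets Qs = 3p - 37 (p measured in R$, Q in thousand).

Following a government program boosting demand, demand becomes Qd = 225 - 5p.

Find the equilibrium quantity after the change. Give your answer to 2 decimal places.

Original equilibrium: 171 - 5p = 3p - 37 gives 208 = 8p, so p = 26 and Q = 41.
With the change applied: demand Qd = 225 - 5p, supply Qs = 3p - 37.
Setting them equal: 225 - 5p = 3p - 37 → 262 = 8p, so p = 32.75 and Q = 61.25.

61.25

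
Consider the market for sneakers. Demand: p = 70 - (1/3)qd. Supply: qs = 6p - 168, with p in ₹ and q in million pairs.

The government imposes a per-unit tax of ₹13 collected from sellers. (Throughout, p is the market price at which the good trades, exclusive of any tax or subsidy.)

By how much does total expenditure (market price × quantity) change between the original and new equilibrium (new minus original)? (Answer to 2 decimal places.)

-589.33

Solve the original market: 210 - 3p = 6p - 168, hence p = 42 and q = 84.
Since sellers keep the price net of the tax, the effective supply curve becomes qs = 6p - 246.
Clearing the new market: 210 - 3p = 6p - 246, so p = 152/3 ≈ 50.6667 and q = 58.
Expenditure moves from 42×84 = 3528 to 50.6667×58 = 2938.6667; change = -589.33.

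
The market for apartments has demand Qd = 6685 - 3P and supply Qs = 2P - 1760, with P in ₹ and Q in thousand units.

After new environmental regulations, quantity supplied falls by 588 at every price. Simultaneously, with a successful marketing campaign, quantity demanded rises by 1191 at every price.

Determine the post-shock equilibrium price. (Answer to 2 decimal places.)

2044.80

Before the shock: 6685 - 3P = 2P - 1760 ⇒ 8445 = 5P ⇒ P = 1689, Q = 1618.
The shock moves the curves to Qd = 7876 - 3P and Qs = 2P - 2348.
Setting them equal: 7876 - 3P = 2P - 2348 → 10224 = 5P, so P = 2044.8 and Q = 1741.6.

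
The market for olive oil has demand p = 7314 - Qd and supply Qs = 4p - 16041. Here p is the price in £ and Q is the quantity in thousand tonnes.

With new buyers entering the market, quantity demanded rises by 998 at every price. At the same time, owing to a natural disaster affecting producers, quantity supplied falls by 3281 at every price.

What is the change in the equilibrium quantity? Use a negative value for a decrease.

+142.2

Initially, 7314 - p = 4p - 16041, so 23355 = 5p and p = 4671, Q = 2643.
After the shift, demand is Qd = 8312 - p and supply is Qs = 4p - 19322.
Setting them equal: 8312 - p = 4p - 19322 → 27634 = 5p, so p = 5526.8 and Q = 2785.2.
ΔQ = 2785.2 − 2643 = +142.2.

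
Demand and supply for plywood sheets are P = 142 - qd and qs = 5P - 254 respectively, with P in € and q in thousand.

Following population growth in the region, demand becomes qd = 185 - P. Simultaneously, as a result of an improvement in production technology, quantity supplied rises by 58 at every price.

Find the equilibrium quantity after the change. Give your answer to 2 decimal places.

121.50

Initially, 142 - P = 5P - 254, so 396 = 6P and P = 66, q = 76.
The new curves are qd = 185 - P (demand) and qs = 5P - 196 (supply).
Clearing the new market: 185 - P = 5P - 196, so P = 63.5 and q = 121.5.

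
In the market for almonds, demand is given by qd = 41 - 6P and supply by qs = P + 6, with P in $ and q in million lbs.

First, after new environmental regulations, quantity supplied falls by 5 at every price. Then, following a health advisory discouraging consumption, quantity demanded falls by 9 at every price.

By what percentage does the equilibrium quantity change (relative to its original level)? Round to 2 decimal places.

Solve the original market: 41 - 6P = P + 6, hence P = 5 and q = 11.
After the shift, demand is qd = 32 - 6P and supply is qs = P + 1.
Setting them equal: 32 - 6P = P + 1 → 31 = 7P, so P = 31/7 ≈ 4.4286 and q = 38/7 ≈ 5.4286.
%Δq = (5.4286 − 11) / 11 × 100 = -50.65%.

-50.65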